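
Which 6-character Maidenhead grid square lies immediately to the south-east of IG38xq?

IG48ap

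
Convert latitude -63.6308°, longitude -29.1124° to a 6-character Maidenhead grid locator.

HC56ki

Offset from 180°W / 90°S: lon 150.8876°, lat 26.3692°.
Field (20°×10°, letters A–R): lon ⌊150.8876/20⌋ = 7 → H; lat ⌊26.3692/10⌋ = 2 → C.
Square (2°×1°, digits 0–9): lon ⌊10.8876/2⌋ = 5; lat ⌊6.3692/1⌋ = 6.
Subsquare (5′×2.5′, letters a–x): lon ⌊0.8876/0.0833333⌋ = 10 → k; lat ⌊0.3692/0.0416667⌋ = 8 → i.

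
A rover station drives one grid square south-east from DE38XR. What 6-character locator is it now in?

Longitude subsquare x = 23; +1 → 24, wraps to 0 = a, carry into square.
Longitude square 3; +1 → 4.
Latitude subsquare r = 17; −1 → 16 = q.

DE48aq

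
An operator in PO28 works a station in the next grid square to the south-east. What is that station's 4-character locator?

Longitude square 2; +1 → 3.
Latitude square 8; −1 → 7.

PO37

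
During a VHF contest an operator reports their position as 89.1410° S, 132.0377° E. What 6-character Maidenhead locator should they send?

PA60au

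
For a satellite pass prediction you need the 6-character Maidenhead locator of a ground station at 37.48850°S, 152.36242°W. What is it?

Add 180° to longitude and 90° to latitude: 27.6376, 52.5115.
Field: lon ⌊27.6376/20⌋ = 1 → B; lat ⌊52.5115/10⌋ = 5 → F.
Square: lon ⌊7.6376/2⌋ = 3; lat ⌊2.5115/1⌋ = 2.
Subsquare: lon ⌊1.6376/0.0833333⌋ = 19 → t; lat ⌊0.5115/0.0416667⌋ = 12 → m.

BF32tm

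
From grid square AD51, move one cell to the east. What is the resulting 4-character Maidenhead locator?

Longitude square 5; +1 → 6.
The latitude characters are unchanged.

AD61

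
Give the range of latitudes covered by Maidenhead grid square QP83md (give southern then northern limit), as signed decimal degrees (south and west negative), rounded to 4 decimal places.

Field Q=16, P=15: +16·20° lon, +15·10° lat → SW at lon 140°, lat 60°.
Square 8, 3: +8·2° lon, +3·1° lat → SW at lon 156°, lat 63°.
Subsquare m=12, d=3: +12·0.0833333° lon, +3·0.0416667° lat → SW at lon 157°, lat 63.125°.
Cell spans 0.0833333° lon × 0.0416667° lat.
south 63.1250, north 63.1667.

63.1250, 63.1667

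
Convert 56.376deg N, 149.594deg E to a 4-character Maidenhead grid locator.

Shift to the Maidenhead origin (180°W, 90°S): lon 329.59, lat 146.38.
Field: lon ⌊329.59/20⌋ = 16 → Q; lat ⌊146.38/10⌋ = 14 → O.
Square: lon ⌊9.59/2⌋ = 4; lat ⌊6.38/1⌋ = 6.

QO46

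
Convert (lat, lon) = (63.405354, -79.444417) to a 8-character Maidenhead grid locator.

FP03gj67

Offset from 180°W / 90°S: lon 100.55558°, lat 153.40535°.
Field (20°×10°, letters A–R): lon ⌊100.55558/20⌋ = 5 → F; lat ⌊153.40535/10⌋ = 15 → P.
Square (2°×1°, digits 0–9): lon ⌊0.55558/2⌋ = 0; lat ⌊3.40535/1⌋ = 3.
Subsquare (5′×2.5′, letters a–x): lon ⌊0.55558/0.0833333⌋ = 6 → g; lat ⌊0.40535/0.0416667⌋ = 9 → j.
Extended square (30″×15″, digits 0–9): lon ⌊0.05558/0.00833333⌋ = 6; lat ⌊0.03035/0.00416667⌋ = 7.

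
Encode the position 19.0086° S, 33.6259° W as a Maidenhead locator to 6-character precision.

Shift to the Maidenhead origin (180°W, 90°S): lon 146.3741, lat 70.9914.
Field (20°×10°, letters A–R): lon ⌊146.3741/20⌋ = 7 → H; lat ⌊70.9914/10⌋ = 7 → H.
Square (2°×1°, digits 0–9): lon ⌊6.3741/2⌋ = 3; lat ⌊0.9914/1⌋ = 0.
Subsquare (5′×2.5′, letters a–x): lon ⌊0.3741/0.0833333⌋ = 4 → e; lat ⌊0.9914/0.0416667⌋ = 23 → x.

HH30ex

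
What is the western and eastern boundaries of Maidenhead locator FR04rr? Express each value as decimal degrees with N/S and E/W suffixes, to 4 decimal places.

78.5833° W, 78.5000° W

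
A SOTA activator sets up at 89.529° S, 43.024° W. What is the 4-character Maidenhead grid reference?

GA80

Offset from 180°W / 90°S: lon 136.98°, lat 0.47°.
Field: 136.98/20 → 6 → G, 0.47/10 → 0 → A; chars GA.
Square: 16.98/2 → 8, 0.47/1 → 0; chars 80.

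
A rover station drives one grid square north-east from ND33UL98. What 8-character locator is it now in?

ND33vl09

Longitude extended square 9; +1 → 10, wraps to 0, carry into subsquare.
Longitude subsquare u = 20; +1 → 21 = v.
Latitude extended square 8; +1 → 9.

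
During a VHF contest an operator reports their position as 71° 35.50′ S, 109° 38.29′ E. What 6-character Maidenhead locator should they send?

OB48tj

Shift to the Maidenhead origin (180°W, 90°S): lon 289.6382, lat 18.4083.
Field (20°×10°, letters A–R): 289.6382/20 → 14 → O, 18.4083/10 → 1 → B; chars OB.
Square (2°×1°, digits 0–9): 9.6382/2 → 4, 8.4083/1 → 8; chars 48.
Subsquare (5′×2.5′, letters a–x): 1.6382/0.0833333 → 19 → t, 0.4083/0.0416667 → 9 → j; chars tj.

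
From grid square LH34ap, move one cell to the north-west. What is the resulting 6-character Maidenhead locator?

LH24xq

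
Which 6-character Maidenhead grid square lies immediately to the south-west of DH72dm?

DH72cl

Longitude subsquare d = 3; −1 → 2 = c.
Latitude subsquare m = 12; −1 → 11 = l.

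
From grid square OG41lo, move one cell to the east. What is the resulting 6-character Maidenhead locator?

Longitude subsquare l = 11; +1 → 12 = m.
The latitude characters are unchanged.

OG41mo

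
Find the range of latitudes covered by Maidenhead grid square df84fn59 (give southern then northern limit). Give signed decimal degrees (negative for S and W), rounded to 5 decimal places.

Field D=3, F=5: +3·20° lon, +5·10° lat → SW at lon -120°, lat -40°.
Square 8, 4: +8·2° lon, +4·1° lat → SW at lon -104°, lat -36°.
Subsquare f=5, n=13: +5·0.0833333° lon, +13·0.0416667° lat → SW at lon -103.583°, lat -35.4583°.
Extended square 5, 9: +5·0.00833333° lon, +9·0.00416667° lat → SW at lon -103.542°, lat -35.4208°.
Cell spans 0.00833333° lon × 0.00416667° lat.
south -35.42083, north -35.41667.

-35.42083, -35.41667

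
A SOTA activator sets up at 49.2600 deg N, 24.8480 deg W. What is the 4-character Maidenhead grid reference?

HN79

Shift to the Maidenhead origin (180°W, 90°S): lon 155.15, lat 139.26.
Field (20°×10°, letters A–R): 155.15/20 → 7 → H, 139.26/10 → 13 → N; chars HN.
Square (2°×1°, digits 0–9): 15.15/2 → 7, 9.26/1 → 9; chars 79.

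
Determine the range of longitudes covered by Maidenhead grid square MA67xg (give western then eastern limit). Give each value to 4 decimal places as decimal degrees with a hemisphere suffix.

73.9167° E, 74.0000° E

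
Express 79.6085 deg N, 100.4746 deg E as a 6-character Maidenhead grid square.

OQ09fo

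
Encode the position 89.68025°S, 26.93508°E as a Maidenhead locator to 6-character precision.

KA30lh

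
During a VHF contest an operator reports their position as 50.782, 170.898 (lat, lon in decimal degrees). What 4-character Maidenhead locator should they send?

Add 180° to longitude and 90° to latitude: 350.90, 140.78.
Field: lon ⌊350.90/20⌋ = 17 → R; lat ⌊140.78/10⌋ = 14 → O.
Square: lon ⌊10.90/2⌋ = 5; lat ⌊0.78/1⌋ = 0.

RO50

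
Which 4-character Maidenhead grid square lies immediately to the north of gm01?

GM02

Latitude square 1; +1 → 2.
The longitude characters are unchanged.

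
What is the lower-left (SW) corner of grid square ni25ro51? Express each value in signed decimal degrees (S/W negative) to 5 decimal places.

-4.41250, 85.45833

Field N=13, I=8: +13·20° lon, +8·10° lat → SW at lon 80°, lat -10°.
Square 2, 5: +2·2° lon, +5·1° lat → SW at lon 84°, lat -5°.
Subsquare r=17, o=14: +17·0.0833333° lon, +14·0.0416667° lat → SW at lon 85.4167°, lat -4.41667°.
Extended square 5, 1: +5·0.00833333° lon, +1·0.00416667° lat → SW at lon 85.4583°, lat -4.4125°.
latitude -4.41250, longitude 85.45833.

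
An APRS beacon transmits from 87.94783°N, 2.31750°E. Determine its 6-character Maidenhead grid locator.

JR17dw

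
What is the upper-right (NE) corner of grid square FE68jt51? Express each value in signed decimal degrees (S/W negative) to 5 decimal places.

Field F=5, E=4: +5·20° lon, +4·10° lat → SW at lon -80°, lat -50°.
Square 6, 8: +6·2° lon, +8·1° lat → SW at lon -68°, lat -42°.
Subsquare j=9, t=19: +9·0.0833333° lon, +19·0.0416667° lat → SW at lon -67.25°, lat -41.2083°.
Extended square 5, 1: +5·0.00833333° lon, +1·0.00416667° lat → SW at lon -67.2083°, lat -41.2042°.
Cell spans 0.00833333° lon × 0.00416667° lat. NE corner is SW corner plus one full cell.
latitude -41.20000, longitude -67.20000.

-41.20000, -67.20000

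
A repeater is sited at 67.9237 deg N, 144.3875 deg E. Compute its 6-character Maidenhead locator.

QP27ew

Add 180° to longitude and 90° to latitude: 324.3875, 157.9237.
Field: lon ⌊324.3875/20⌋ = 16 → Q; lat ⌊157.9237/10⌋ = 15 → P.
Square: lon ⌊4.3875/2⌋ = 2; lat ⌊7.9237/1⌋ = 7.
Subsquare: lon ⌊0.3875/0.0833333⌋ = 4 → e; lat ⌊0.9237/0.0416667⌋ = 22 → w.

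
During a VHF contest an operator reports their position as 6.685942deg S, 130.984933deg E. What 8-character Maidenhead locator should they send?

PI53lh85

Shift to the Maidenhead origin (180°W, 90°S): lon 310.98493, lat 83.31406.
Field (20°×10°, letters A–R): lon ⌊310.98493/20⌋ = 15 → P; lat ⌊83.31406/10⌋ = 8 → I.
Square (2°×1°, digits 0–9): lon ⌊10.98493/2⌋ = 5; lat ⌊3.31406/1⌋ = 3.
Subsquare (5′×2.5′, letters a–x): lon ⌊0.98493/0.0833333⌋ = 11 → l; lat ⌊0.31406/0.0416667⌋ = 7 → h.
Extended square (30″×15″, digits 0–9): lon ⌊0.06827/0.00833333⌋ = 8; lat ⌊0.02239/0.00416667⌋ = 5.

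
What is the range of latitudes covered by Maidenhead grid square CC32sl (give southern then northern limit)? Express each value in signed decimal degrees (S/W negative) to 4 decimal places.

Field C=2, C=2: +2·20° lon, +2·10° lat → SW at lon -140°, lat -70°.
Square 3, 2: +3·2° lon, +2·1° lat → SW at lon -134°, lat -68°.
Subsquare s=18, l=11: +18·0.0833333° lon, +11·0.0416667° lat → SW at lon -132.5°, lat -67.5417°.
Cell spans 0.0833333° lon × 0.0416667° lat.
south -67.5417, north -67.5000.

-67.5417, -67.5000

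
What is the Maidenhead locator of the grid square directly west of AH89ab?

AH79xb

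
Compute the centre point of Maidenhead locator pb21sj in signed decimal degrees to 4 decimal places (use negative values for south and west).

Field P=15, B=1: +15·20° lon, +1·10° lat → SW at lon 120°, lat -80°.
Square 2, 1: +2·2° lon, +1·1° lat → SW at lon 124°, lat -79°.
Subsquare s=18, j=9: +18·0.0833333° lon, +9·0.0416667° lat → SW at lon 125.5°, lat -78.625°.
Cell spans 0.0833333° lon × 0.0416667° lat. Centre is SW corner plus half of each.
latitude -78.6042, longitude 125.5417.

-78.6042, 125.5417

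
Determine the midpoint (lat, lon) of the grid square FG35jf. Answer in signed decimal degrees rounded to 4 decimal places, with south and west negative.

-24.7708, -73.2083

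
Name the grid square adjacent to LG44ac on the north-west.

Longitude subsquare a = 0; −1 → -1, wraps to 23 = x, carry into square.
Longitude square 4; −1 → 3.
Latitude subsquare c = 2; +1 → 3 = d.

LG34xd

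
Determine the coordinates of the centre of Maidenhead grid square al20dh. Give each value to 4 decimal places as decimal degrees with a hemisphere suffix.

Field A=0, L=11: +0·20° lon, +11·10° lat → SW at lon -180°, lat 20°.
Square 2, 0: +2·2° lon, +0·1° lat → SW at lon -176°, lat 20°.
Subsquare d=3, h=7: +3·0.0833333° lon, +7·0.0416667° lat → SW at lon -175.75°, lat 20.2917°.
Cell spans 0.0833333° lon × 0.0416667° lat. Centre is SW corner plus half of each.
latitude 20.3125° N, longitude 175.7083° W.

20.3125° N, 175.7083° W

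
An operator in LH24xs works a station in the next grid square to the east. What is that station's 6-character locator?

Longitude subsquare x = 23; +1 → 24, wraps to 0 = a, carry into square.
Longitude square 2; +1 → 3.
The latitude characters are unchanged.

LH34as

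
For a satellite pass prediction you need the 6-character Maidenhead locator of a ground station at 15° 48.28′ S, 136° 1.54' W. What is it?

Add 180° to longitude and 90° to latitude: 43.9743, 74.1953.
Field: 43.9743/20 → 2 → C, 74.1953/10 → 7 → H; chars CH.
Square: 3.9743/2 → 1, 4.1953/1 → 4; chars 14.
Subsquare: 1.9743/0.0833333 → 23 → x, 0.1953/0.0416667 → 4 → e; chars xe.

CH14xe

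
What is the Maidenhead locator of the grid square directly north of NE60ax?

Latitude subsquare x = 23; +1 → 24, wraps to 0 = a, carry into square.
Latitude square 0; +1 → 1.
The longitude characters are unchanged.

NE61aa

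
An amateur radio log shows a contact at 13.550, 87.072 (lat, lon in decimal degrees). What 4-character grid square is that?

NK33

Add 180° to longitude and 90° to latitude: 267.07, 103.55.
Field: lon ⌊267.07/20⌋ = 13 → N; lat ⌊103.55/10⌋ = 10 → K.
Square: lon ⌊7.07/2⌋ = 3; lat ⌊3.55/1⌋ = 3.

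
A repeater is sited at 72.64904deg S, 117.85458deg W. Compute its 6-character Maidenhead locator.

DB17bi

Add 180° to longitude and 90° to latitude: 62.1454, 17.3510.
Field (20°×10°, letters A–R): 62.1454/20 → 3 → D, 17.3510/10 → 1 → B; chars DB.
Square (2°×1°, digits 0–9): 2.1454/2 → 1, 7.3510/1 → 7; chars 17.
Subsquare (5′×2.5′, letters a–x): 0.1454/0.0833333 → 1 → b, 0.3510/0.0416667 → 8 → i; chars bi.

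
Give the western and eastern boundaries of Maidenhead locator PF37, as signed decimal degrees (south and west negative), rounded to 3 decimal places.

Field P=15, F=5: +15·20° lon, +5·10° lat → SW at lon 120°, lat -40°.
Square 3, 7: +3·2° lon, +7·1° lat → SW at lon 126°, lat -33°.
Cell spans 2° lon × 1° lat.
west 126.000, east 128.000.

126.000, 128.000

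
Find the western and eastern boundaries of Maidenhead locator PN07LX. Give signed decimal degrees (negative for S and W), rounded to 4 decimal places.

120.9167, 121.0000

Field P=15, N=13: +15·20° lon, +13·10° lat → SW at lon 120°, lat 40°.
Square 0, 7: +0·2° lon, +7·1° lat → SW at lon 120°, lat 47°.
Subsquare l=11, x=23: +11·0.0833333° lon, +23·0.0416667° lat → SW at lon 120.917°, lat 47.9583°.
Cell spans 0.0833333° lon × 0.0416667° lat.
west 120.9167, east 121.0000.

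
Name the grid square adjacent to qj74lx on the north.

QJ75la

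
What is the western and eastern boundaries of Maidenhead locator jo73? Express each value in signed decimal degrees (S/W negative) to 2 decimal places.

14.00, 16.00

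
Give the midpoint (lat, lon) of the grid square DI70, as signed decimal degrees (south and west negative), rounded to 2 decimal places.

-9.50, -105.00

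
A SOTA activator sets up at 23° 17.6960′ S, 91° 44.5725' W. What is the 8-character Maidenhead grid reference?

EG46dq09

Offset from 180°W / 90°S: lon 88.25713°, lat 66.70507°.
Field: lon ⌊88.25713/20⌋ = 4 → E; lat ⌊66.70507/10⌋ = 6 → G.
Square: lon ⌊8.25713/2⌋ = 4; lat ⌊6.70507/1⌋ = 6.
Subsquare: lon ⌊0.25713/0.0833333⌋ = 3 → d; lat ⌊0.70507/0.0416667⌋ = 16 → q.
Extended square: lon ⌊0.00713/0.00833333⌋ = 0; lat ⌊0.03840/0.00416667⌋ = 9.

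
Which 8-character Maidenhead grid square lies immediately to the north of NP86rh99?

NP86ri90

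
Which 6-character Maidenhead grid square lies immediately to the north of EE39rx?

Latitude subsquare x = 23; +1 → 24, wraps to 0 = a, carry into square.
Latitude square 9; +1 → 10, wraps to 0, carry into field.
Latitude field E = 4; +1 → 5 = F.
The longitude characters are unchanged.

EF30ra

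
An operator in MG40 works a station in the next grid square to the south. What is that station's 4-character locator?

MF49

Latitude square 0; −1 → -1, wraps to 9, carry into field.
Latitude field G = 6; −1 → 5 = F.
The longitude characters are unchanged.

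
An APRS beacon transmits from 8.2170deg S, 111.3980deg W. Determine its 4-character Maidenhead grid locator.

DI41

Offset from 180°W / 90°S: lon 68.60°, lat 81.78°.
Field: 68.60/20 → 3 → D, 81.78/10 → 8 → I; chars DI.
Square: 8.60/2 → 4, 1.78/1 → 1; chars 41.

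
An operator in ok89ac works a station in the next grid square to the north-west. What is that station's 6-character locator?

OK79xd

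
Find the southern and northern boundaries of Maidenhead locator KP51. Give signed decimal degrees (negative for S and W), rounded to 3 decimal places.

61.000, 62.000

Field K=10, P=15: +10·20° lon, +15·10° lat → SW at lon 20°, lat 60°.
Square 5, 1: +5·2° lon, +1·1° lat → SW at lon 30°, lat 61°.
Cell spans 2° lon × 1° lat.
south 61.000, north 62.000.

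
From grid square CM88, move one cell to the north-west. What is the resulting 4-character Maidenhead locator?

CM79

Longitude square 8; −1 → 7.
Latitude square 8; +1 → 9.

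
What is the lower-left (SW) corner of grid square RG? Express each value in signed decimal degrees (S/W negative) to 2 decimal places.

-30.00, 160.00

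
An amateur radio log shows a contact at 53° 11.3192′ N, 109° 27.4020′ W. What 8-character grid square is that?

DO53ge55

Offset from 180°W / 90°S: lon 70.54330°, lat 143.18865°.
Field: 70.54330/20 → 3 → D, 143.18865/10 → 14 → O; chars DO.
Square: 10.54330/2 → 5, 3.18865/1 → 3; chars 53.
Subsquare: 0.54330/0.0833333 → 6 → g, 0.18865/0.0416667 → 4 → e; chars ge.
Extended square: 0.04330/0.00833333 → 5, 0.02199/0.00416667 → 5; chars 55.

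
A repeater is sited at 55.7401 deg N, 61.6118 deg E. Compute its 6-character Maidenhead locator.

MO05tr

Shift to the Maidenhead origin (180°W, 90°S): lon 241.6118, lat 145.7401.
Field: 241.6118/20 → 12 → M, 145.7401/10 → 14 → O; chars MO.
Square: 1.6118/2 → 0, 5.7401/1 → 5; chars 05.
Subsquare: 1.6118/0.0833333 → 19 → t, 0.7401/0.0416667 → 17 → r; chars tr.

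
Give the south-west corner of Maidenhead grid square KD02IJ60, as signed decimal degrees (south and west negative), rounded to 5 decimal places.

-57.62500, 20.71667

Field K=10, D=3: +10·20° lon, +3·10° lat → SW at lon 20°, lat -60°.
Square 0, 2: +0·2° lon, +2·1° lat → SW at lon 20°, lat -58°.
Subsquare i=8, j=9: +8·0.0833333° lon, +9·0.0416667° lat → SW at lon 20.6667°, lat -57.625°.
Extended square 6, 0: +6·0.00833333° lon, +0·0.00416667° lat → SW at lon 20.7167°, lat -57.625°.
latitude -57.62500, longitude 20.71667.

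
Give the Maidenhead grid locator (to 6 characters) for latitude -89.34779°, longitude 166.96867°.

Add 180° to longitude and 90° to latitude: 346.9687, 0.6522.
Field (20°×10°, letters A–R): lon ⌊346.9687/20⌋ = 17 → R; lat ⌊0.6522/10⌋ = 0 → A.
Square (2°×1°, digits 0–9): lon ⌊6.9687/2⌋ = 3; lat ⌊0.6522/1⌋ = 0.
Subsquare (5′×2.5′, letters a–x): lon ⌊0.9687/0.0833333⌋ = 11 → l; lat ⌊0.6522/0.0416667⌋ = 15 → p.

RA30lp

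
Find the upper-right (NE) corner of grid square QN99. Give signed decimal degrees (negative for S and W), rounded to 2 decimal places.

50.00, 160.00

Field Q=16, N=13: +16·20° lon, +13·10° lat → SW at lon 140°, lat 40°.
Square 9, 9: +9·2° lon, +9·1° lat → SW at lon 158°, lat 49°.
Cell spans 2° lon × 1° lat. NE corner is SW corner plus one full cell.
latitude 50.00, longitude 160.00.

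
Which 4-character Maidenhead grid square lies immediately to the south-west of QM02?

PM91

Longitude square 0; −1 → -1, wraps to 9, carry into field.
Longitude field Q = 16; −1 → 15 = P.
Latitude square 2; −1 → 1.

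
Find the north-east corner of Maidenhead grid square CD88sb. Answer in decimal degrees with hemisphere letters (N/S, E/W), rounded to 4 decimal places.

Field C=2, D=3: +2·20° lon, +3·10° lat → SW at lon -140°, lat -60°.
Square 8, 8: +8·2° lon, +8·1° lat → SW at lon -124°, lat -52°.
Subsquare s=18, b=1: +18·0.0833333° lon, +1·0.0416667° lat → SW at lon -122.5°, lat -51.9583°.
Cell spans 0.0833333° lon × 0.0416667° lat. NE corner is SW corner plus one full cell.
latitude 51.9167° S, longitude 122.4167° W.

51.9167° S, 122.4167° W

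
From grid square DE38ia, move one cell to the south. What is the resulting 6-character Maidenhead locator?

DE37ix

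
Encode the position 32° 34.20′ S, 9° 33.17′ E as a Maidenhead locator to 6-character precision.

JF47sk

Offset from 180°W / 90°S: lon 189.5528°, lat 57.4300°.
Field: 189.5528/20 → 9 → J, 57.4300/10 → 5 → F; chars JF.
Square: 9.5528/2 → 4, 7.4300/1 → 7; chars 47.
Subsquare: 1.5528/0.0833333 → 18 → s, 0.4300/0.0416667 → 10 → k; chars sk.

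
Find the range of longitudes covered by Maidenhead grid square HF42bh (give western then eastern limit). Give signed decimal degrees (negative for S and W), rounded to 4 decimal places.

Field H=7, F=5: +7·20° lon, +5·10° lat → SW at lon -40°, lat -40°.
Square 4, 2: +4·2° lon, +2·1° lat → SW at lon -32°, lat -38°.
Subsquare b=1, h=7: +1·0.0833333° lon, +7·0.0416667° lat → SW at lon -31.9167°, lat -37.7083°.
Cell spans 0.0833333° lon × 0.0416667° lat.
west -31.9167, east -31.8333.

-31.9167, -31.8333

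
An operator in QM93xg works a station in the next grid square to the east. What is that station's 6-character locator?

RM03ag

Longitude subsquare x = 23; +1 → 24, wraps to 0 = a, carry into square.
Longitude square 9; +1 → 10, wraps to 0, carry into field.
Longitude field Q = 16; +1 → 17 = R.
The latitude characters are unchanged.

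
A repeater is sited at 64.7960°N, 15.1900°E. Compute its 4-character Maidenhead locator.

JP74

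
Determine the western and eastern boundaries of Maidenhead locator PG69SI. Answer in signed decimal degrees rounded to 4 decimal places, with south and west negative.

Field P=15, G=6: +15·20° lon, +6·10° lat → SW at lon 120°, lat -30°.
Square 6, 9: +6·2° lon, +9·1° lat → SW at lon 132°, lat -21°.
Subsquare s=18, i=8: +18·0.0833333° lon, +8·0.0416667° lat → SW at lon 133.5°, lat -20.6667°.
Cell spans 0.0833333° lon × 0.0416667° lat.
west 133.5000, east 133.5833.

133.5000, 133.5833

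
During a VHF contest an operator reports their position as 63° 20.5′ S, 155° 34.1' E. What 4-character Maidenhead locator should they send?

QC76

Offset from 180°W / 90°S: lon 335.57°, lat 26.66°.
Field (20°×10°, letters A–R): 335.57/20 → 16 → Q, 26.66/10 → 2 → C; chars QC.
Square (2°×1°, digits 0–9): 15.57/2 → 7, 6.66/1 → 6; chars 76.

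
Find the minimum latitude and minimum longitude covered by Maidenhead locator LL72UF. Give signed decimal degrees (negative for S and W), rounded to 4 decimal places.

22.2083, 55.6667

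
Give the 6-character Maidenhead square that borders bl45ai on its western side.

BL35xi

Longitude subsquare a = 0; −1 → -1, wraps to 23 = x, carry into square.
Longitude square 4; −1 → 3.
The latitude characters are unchanged.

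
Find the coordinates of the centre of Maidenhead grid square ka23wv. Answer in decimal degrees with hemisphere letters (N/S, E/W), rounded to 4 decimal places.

86.1042° S, 25.8750° E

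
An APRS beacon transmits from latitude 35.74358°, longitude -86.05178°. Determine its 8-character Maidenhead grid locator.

EM65xr38

Offset from 180°W / 90°S: lon 93.94822°, lat 125.74358°.
Field (20°×10°, letters A–R): 93.94822/20 → 4 → E, 125.74358/10 → 12 → M; chars EM.
Square (2°×1°, digits 0–9): 13.94822/2 → 6, 5.74358/1 → 5; chars 65.
Subsquare (5′×2.5′, letters a–x): 1.94822/0.0833333 → 23 → x, 0.74358/0.0416667 → 17 → r; chars xr.
Extended square (30″×15″, digits 0–9): 0.03155/0.00833333 → 3, 0.03525/0.00416667 → 8; chars 38.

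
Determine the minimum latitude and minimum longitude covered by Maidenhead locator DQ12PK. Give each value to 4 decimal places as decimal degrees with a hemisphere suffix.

Field D=3, Q=16: +3·20° lon, +16·10° lat → SW at lon -120°, lat 70°.
Square 1, 2: +1·2° lon, +2·1° lat → SW at lon -118°, lat 72°.
Subsquare p=15, k=10: +15·0.0833333° lon, +10·0.0416667° lat → SW at lon -116.75°, lat 72.4167°.
latitude 72.4167° N, longitude 116.7500° W.

72.4167° N, 116.7500° W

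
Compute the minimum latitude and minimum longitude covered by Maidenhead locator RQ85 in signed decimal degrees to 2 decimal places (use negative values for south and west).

Field R=17, Q=16: +17·20° lon, +16·10° lat → SW at lon 160°, lat 70°.
Square 8, 5: +8·2° lon, +5·1° lat → SW at lon 176°, lat 75°.
latitude 75.00, longitude 176.00.

75.00, 176.00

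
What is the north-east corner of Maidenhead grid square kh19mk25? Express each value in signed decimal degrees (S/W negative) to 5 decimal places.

Field K=10, H=7: +10·20° lon, +7·10° lat → SW at lon 20°, lat -20°.
Square 1, 9: +1·2° lon, +9·1° lat → SW at lon 22°, lat -11°.
Subsquare m=12, k=10: +12·0.0833333° lon, +10·0.0416667° lat → SW at lon 23°, lat -10.5833°.
Extended square 2, 5: +2·0.00833333° lon, +5·0.00416667° lat → SW at lon 23.0167°, lat -10.5625°.
Cell spans 0.00833333° lon × 0.00416667° lat. NE corner is SW corner plus one full cell.
latitude -10.55833, longitude 23.02500.

-10.55833, 23.02500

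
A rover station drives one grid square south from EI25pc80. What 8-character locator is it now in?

Latitude extended square 0; −1 → -1, wraps to 9, carry into subsquare.
Latitude subsquare c = 2; −1 → 1 = b.
The longitude characters are unchanged.

EI25pb89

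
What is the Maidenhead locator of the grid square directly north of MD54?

Latitude square 4; +1 → 5.
The longitude characters are unchanged.

MD55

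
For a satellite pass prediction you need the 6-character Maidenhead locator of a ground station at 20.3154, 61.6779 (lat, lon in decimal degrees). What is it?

ML00uh

Add 180° to longitude and 90° to latitude: 241.6779, 110.3154.
Field (20°×10°, letters A–R): 241.6779/20 → 12 → M, 110.3154/10 → 11 → L; chars ML.
Square (2°×1°, digits 0–9): 1.6779/2 → 0, 0.3154/1 → 0; chars 00.
Subsquare (5′×2.5′, letters a–x): 1.6779/0.0833333 → 20 → u, 0.3154/0.0416667 → 7 → h; chars uh.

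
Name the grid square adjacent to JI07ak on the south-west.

Longitude subsquare a = 0; −1 → -1, wraps to 23 = x, carry into square.
Longitude square 0; −1 → -1, wraps to 9, carry into field.
Longitude field J = 9; −1 → 8 = I.
Latitude subsquare k = 10; −1 → 9 = j.

II97xj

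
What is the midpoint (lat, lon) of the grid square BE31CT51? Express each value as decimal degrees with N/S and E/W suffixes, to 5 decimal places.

48.20208° S, 153.78750° W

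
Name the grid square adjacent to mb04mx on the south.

Latitude subsquare x = 23; −1 → 22 = w.
The longitude characters are unchanged.

MB04mw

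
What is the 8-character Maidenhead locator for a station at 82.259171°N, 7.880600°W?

Offset from 180°W / 90°S: lon 172.11940°, lat 172.25917°.
Field: 172.11940/20 → 8 → I, 172.25917/10 → 17 → R; chars IR.
Square: 12.11940/2 → 6, 2.25917/1 → 2; chars 62.
Subsquare: 0.11940/0.0833333 → 1 → b, 0.25917/0.0416667 → 6 → g; chars bg.
Extended square: 0.03607/0.00833333 → 4, 0.00917/0.00416667 → 2; chars 42.

IR62bg42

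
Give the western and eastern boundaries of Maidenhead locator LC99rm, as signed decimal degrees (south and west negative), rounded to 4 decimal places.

59.4167, 59.5000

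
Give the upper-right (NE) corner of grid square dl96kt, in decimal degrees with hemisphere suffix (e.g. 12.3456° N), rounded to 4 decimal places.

26.8333° N, 101.0833° W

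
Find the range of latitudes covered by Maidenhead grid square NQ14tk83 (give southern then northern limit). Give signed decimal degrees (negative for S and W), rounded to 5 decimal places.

Field N=13, Q=16: +13·20° lon, +16·10° lat → SW at lon 80°, lat 70°.
Square 1, 4: +1·2° lon, +4·1° lat → SW at lon 82°, lat 74°.
Subsquare t=19, k=10: +19·0.0833333° lon, +10·0.0416667° lat → SW at lon 83.5833°, lat 74.4167°.
Extended square 8, 3: +8·0.00833333° lon, +3·0.00416667° lat → SW at lon 83.65°, lat 74.4292°.
Cell spans 0.00833333° lon × 0.00416667° lat.
south 74.42917, north 74.43333.

74.42917, 74.43333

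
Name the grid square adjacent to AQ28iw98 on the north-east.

AQ28jw09

Longitude extended square 9; +1 → 10, wraps to 0, carry into subsquare.
Longitude subsquare i = 8; +1 → 9 = j.
Latitude extended square 8; +1 → 9.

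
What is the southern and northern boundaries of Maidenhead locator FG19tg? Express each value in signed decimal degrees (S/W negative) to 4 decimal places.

Field F=5, G=6: +5·20° lon, +6·10° lat → SW at lon -80°, lat -30°.
Square 1, 9: +1·2° lon, +9·1° lat → SW at lon -78°, lat -21°.
Subsquare t=19, g=6: +19·0.0833333° lon, +6·0.0416667° lat → SW at lon -76.4167°, lat -20.75°.
Cell spans 0.0833333° lon × 0.0416667° lat.
south -20.7500, north -20.7083.

-20.7500, -20.7083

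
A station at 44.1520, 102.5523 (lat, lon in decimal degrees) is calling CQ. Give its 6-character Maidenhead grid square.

ON14gd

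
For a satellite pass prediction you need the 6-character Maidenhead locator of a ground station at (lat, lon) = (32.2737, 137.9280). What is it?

PM82xg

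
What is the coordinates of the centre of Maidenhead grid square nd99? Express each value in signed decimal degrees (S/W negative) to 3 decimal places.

Field N=13, D=3: +13·20° lon, +3·10° lat → SW at lon 80°, lat -60°.
Square 9, 9: +9·2° lon, +9·1° lat → SW at lon 98°, lat -51°.
Cell spans 2° lon × 1° lat. Centre is SW corner plus half of each.
latitude -50.500, longitude 99.000.

-50.500, 99.000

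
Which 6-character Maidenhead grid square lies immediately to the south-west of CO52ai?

Longitude subsquare a = 0; −1 → -1, wraps to 23 = x, carry into square.
Longitude square 5; −1 → 4.
Latitude subsquare i = 8; −1 → 7 = h.

CO42xh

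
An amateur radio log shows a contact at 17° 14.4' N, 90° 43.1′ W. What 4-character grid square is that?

EK47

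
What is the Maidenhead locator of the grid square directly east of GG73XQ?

Longitude subsquare x = 23; +1 → 24, wraps to 0 = a, carry into square.
Longitude square 7; +1 → 8.
The latitude characters are unchanged.

GG83aq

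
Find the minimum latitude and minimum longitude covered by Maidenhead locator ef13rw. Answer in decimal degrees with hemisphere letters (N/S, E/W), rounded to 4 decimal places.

36.0833° S, 96.5833° W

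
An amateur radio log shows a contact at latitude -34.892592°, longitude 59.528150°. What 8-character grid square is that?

LF95sc35

Add 180° to longitude and 90° to latitude: 239.52815, 55.10741.
Field (20°×10°, letters A–R): lon ⌊239.52815/20⌋ = 11 → L; lat ⌊55.10741/10⌋ = 5 → F.
Square (2°×1°, digits 0–9): lon ⌊19.52815/2⌋ = 9; lat ⌊5.10741/1⌋ = 5.
Subsquare (5′×2.5′, letters a–x): lon ⌊1.52815/0.0833333⌋ = 18 → s; lat ⌊0.10741/0.0416667⌋ = 2 → c.
Extended square (30″×15″, digits 0–9): lon ⌊0.02815/0.00833333⌋ = 3; lat ⌊0.02407/0.00416667⌋ = 5.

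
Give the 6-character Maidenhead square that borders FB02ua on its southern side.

Latitude subsquare a = 0; −1 → -1, wraps to 23 = x, carry into square.
Latitude square 2; −1 → 1.
The longitude characters are unchanged.

FB01ux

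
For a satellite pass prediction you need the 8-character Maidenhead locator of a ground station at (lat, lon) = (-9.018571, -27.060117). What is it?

HI60lx25

Shift to the Maidenhead origin (180°W, 90°S): lon 152.93988, lat 80.98143.
Field (20°×10°, letters A–R): 152.93988/20 → 7 → H, 80.98143/10 → 8 → I; chars HI.
Square (2°×1°, digits 0–9): 12.93988/2 → 6, 0.98143/1 → 0; chars 60.
Subsquare (5′×2.5′, letters a–x): 0.93988/0.0833333 → 11 → l, 0.98143/0.0416667 → 23 → x; chars lx.
Extended square (30″×15″, digits 0–9): 0.02322/0.00833333 → 2, 0.02310/0.00416667 → 5; chars 25.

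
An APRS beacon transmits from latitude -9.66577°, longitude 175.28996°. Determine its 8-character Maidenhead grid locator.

RI70pi40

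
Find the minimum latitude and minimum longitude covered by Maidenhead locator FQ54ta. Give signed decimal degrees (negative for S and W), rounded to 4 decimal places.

74.0000, -68.4167

Field F=5, Q=16: +5·20° lon, +16·10° lat → SW at lon -80°, lat 70°.
Square 5, 4: +5·2° lon, +4·1° lat → SW at lon -70°, lat 74°.
Subsquare t=19, a=0: +19·0.0833333° lon, +0·0.0416667° lat → SW at lon -68.4167°, lat 74°.
latitude 74.0000, longitude -68.4167.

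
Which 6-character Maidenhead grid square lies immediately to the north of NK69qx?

Latitude subsquare x = 23; +1 → 24, wraps to 0 = a, carry into square.
Latitude square 9; +1 → 10, wraps to 0, carry into field.
Latitude field K = 10; +1 → 11 = L.
The longitude characters are unchanged.

NL60qa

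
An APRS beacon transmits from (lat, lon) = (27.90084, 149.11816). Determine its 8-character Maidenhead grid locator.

Offset from 180°W / 90°S: lon 329.11816°, lat 117.90084°.
Field: lon ⌊329.11816/20⌋ = 16 → Q; lat ⌊117.90084/10⌋ = 11 → L.
Square: lon ⌊9.11816/2⌋ = 4; lat ⌊7.90084/1⌋ = 7.
Subsquare: lon ⌊1.11816/0.0833333⌋ = 13 → n; lat ⌊0.90084/0.0416667⌋ = 21 → v.
Extended square: lon ⌊0.03483/0.00833333⌋ = 4; lat ⌊0.02584/0.00416667⌋ = 6.

QL47nv46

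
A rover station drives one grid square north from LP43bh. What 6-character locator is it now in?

LP43bi

Latitude subsquare h = 7; +1 → 8 = i.
The longitude characters are unchanged.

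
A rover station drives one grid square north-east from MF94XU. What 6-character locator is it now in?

NF04av

Longitude subsquare x = 23; +1 → 24, wraps to 0 = a, carry into square.
Longitude square 9; +1 → 10, wraps to 0, carry into field.
Longitude field M = 12; +1 → 13 = N.
Latitude subsquare u = 20; +1 → 21 = v.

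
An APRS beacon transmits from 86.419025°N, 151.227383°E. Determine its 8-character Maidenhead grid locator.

Add 180° to longitude and 90° to latitude: 331.22738, 176.41903.
Field: 331.22738/20 → 16 → Q, 176.41903/10 → 17 → R; chars QR.
Square: 11.22738/2 → 5, 6.41903/1 → 6; chars 56.
Subsquare: 1.22738/0.0833333 → 14 → o, 0.41903/0.0416667 → 10 → k; chars ok.
Extended square: 0.06072/0.00833333 → 7, 0.00236/0.00416667 → 0; chars 70.

QR56ok70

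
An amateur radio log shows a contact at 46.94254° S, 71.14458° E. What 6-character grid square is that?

Add 180° to longitude and 90° to latitude: 251.1446, 43.0575.
Field (20°×10°, letters A–R): lon ⌊251.1446/20⌋ = 12 → M; lat ⌊43.0575/10⌋ = 4 → E.
Square (2°×1°, digits 0–9): lon ⌊11.1446/2⌋ = 5; lat ⌊3.0575/1⌋ = 3.
Subsquare (5′×2.5′, letters a–x): lon ⌊1.1446/0.0833333⌋ = 13 → n; lat ⌊0.0575/0.0416667⌋ = 1 → b.

ME53nb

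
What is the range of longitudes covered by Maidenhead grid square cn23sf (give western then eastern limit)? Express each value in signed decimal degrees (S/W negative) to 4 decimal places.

-134.5000, -134.4167

Field C=2, N=13: +2·20° lon, +13·10° lat → SW at lon -140°, lat 40°.
Square 2, 3: +2·2° lon, +3·1° lat → SW at lon -136°, lat 43°.
Subsquare s=18, f=5: +18·0.0833333° lon, +5·0.0416667° lat → SW at lon -134.5°, lat 43.2083°.
Cell spans 0.0833333° lon × 0.0416667° lat.
west -134.5000, east -134.4167.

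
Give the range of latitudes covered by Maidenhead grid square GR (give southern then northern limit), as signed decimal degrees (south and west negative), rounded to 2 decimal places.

80.00, 90.00

Field G=6, R=17: +6·20° lon, +17·10° lat → SW at lon -60°, lat 80°.
Cell spans 20° lon × 10° lat.
south 80.00, north 90.00.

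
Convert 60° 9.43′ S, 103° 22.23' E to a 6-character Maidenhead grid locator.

OC19qu

Shift to the Maidenhead origin (180°W, 90°S): lon 283.3705, lat 29.8428.
Field: lon ⌊283.3705/20⌋ = 14 → O; lat ⌊29.8428/10⌋ = 2 → C.
Square: lon ⌊3.3705/2⌋ = 1; lat ⌊9.8428/1⌋ = 9.
Subsquare: lon ⌊1.3705/0.0833333⌋ = 16 → q; lat ⌊0.8428/0.0416667⌋ = 20 → u.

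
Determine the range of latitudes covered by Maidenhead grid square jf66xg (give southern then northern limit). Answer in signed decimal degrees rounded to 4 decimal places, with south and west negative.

-33.7500, -33.7083

Field J=9, F=5: +9·20° lon, +5·10° lat → SW at lon 0°, lat -40°.
Square 6, 6: +6·2° lon, +6·1° lat → SW at lon 12°, lat -34°.
Subsquare x=23, g=6: +23·0.0833333° lon, +6·0.0416667° lat → SW at lon 13.9167°, lat -33.75°.
Cell spans 0.0833333° lon × 0.0416667° lat.
south -33.7500, north -33.7083.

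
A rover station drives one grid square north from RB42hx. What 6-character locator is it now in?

RB43ha

Latitude subsquare x = 23; +1 → 24, wraps to 0 = a, carry into square.
Latitude square 2; +1 → 3.
The longitude characters are unchanged.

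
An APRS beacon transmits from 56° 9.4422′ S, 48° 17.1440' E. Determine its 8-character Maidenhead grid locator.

LD43du42

Shift to the Maidenhead origin (180°W, 90°S): lon 228.28573, lat 33.84263.
Field (20°×10°, letters A–R): 228.28573/20 → 11 → L, 33.84263/10 → 3 → D; chars LD.
Square (2°×1°, digits 0–9): 8.28573/2 → 4, 3.84263/1 → 3; chars 43.
Subsquare (5′×2.5′, letters a–x): 0.28573/0.0833333 → 3 → d, 0.84263/0.0416667 → 20 → u; chars du.
Extended square (30″×15″, digits 0–9): 0.03573/0.00833333 → 4, 0.00930/0.00416667 → 2; chars 42.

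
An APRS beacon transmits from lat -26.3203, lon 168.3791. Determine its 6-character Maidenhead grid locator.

RG43eq

Shift to the Maidenhead origin (180°W, 90°S): lon 348.3791, lat 63.6797.
Field: lon ⌊348.3791/20⌋ = 17 → R; lat ⌊63.6797/10⌋ = 6 → G.
Square: lon ⌊8.3791/2⌋ = 4; lat ⌊3.6797/1⌋ = 3.
Subsquare: lon ⌊0.3791/0.0833333⌋ = 4 → e; lat ⌊0.6797/0.0416667⌋ = 16 → q.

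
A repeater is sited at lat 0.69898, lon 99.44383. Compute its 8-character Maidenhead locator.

Shift to the Maidenhead origin (180°W, 90°S): lon 279.44383, lat 90.69898.
Field: 279.44383/20 → 13 → N, 90.69898/10 → 9 → J; chars NJ.
Square: 19.44383/2 → 9, 0.69898/1 → 0; chars 90.
Subsquare: 1.44383/0.0833333 → 17 → r, 0.69898/0.0416667 → 16 → q; chars rq.
Extended square: 0.02716/0.00833333 → 3, 0.03231/0.00416667 → 7; chars 37.

NJ90rq37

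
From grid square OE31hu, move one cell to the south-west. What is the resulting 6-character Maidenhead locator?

Longitude subsquare h = 7; −1 → 6 = g.
Latitude subsquare u = 20; −1 → 19 = t.

OE31gt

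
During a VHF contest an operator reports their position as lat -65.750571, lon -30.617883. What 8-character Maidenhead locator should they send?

HC44qf59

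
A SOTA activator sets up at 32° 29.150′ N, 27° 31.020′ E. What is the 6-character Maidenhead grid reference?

KM32sl

Add 180° to longitude and 90° to latitude: 207.5170, 122.4858.
Field: lon ⌊207.5170/20⌋ = 10 → K; lat ⌊122.4858/10⌋ = 12 → M.
Square: lon ⌊7.5170/2⌋ = 3; lat ⌊2.4858/1⌋ = 2.
Subsquare: lon ⌊1.5170/0.0833333⌋ = 18 → s; lat ⌊0.4858/0.0416667⌋ = 11 → l.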